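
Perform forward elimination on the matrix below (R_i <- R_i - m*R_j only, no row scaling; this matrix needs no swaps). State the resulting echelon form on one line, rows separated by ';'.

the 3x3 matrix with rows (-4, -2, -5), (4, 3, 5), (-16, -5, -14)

Forward elimination:
R2 <- R2 - (-1)*R1:  [ 0  1  0 ]
R3 <- R3 - (4)*R1:  [ 0  3  6 ]
R3 <- R3 - (3)*R2:  [ 0  0  6 ]
Row echelon form:
[ -4  -2  -5 ]
[  0   1   0 ]
[  0   0   6 ]

REF = [-4 -2 -5; 0 1 0; 0 0 6]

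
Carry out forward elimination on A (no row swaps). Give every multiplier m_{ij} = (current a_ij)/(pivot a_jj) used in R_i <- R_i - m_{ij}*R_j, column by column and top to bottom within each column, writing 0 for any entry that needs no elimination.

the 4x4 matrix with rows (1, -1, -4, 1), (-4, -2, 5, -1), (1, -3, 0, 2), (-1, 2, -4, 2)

Forward elimination:
R2 <- R2 - (-4)*R1:  [   0   -6  -11    3 ]
R3 <- R3 - (1)*R1:  [  0  -2   4   1 ]
R4 <- R4 - (-1)*R1:  [  0   1  -8   3 ]
R3 <- R3 - (1/3)*R2:  [    0     0  23/3     0 ]
R4 <- R4 - (-1/6)*R2:  [     0      0  -59/6    7/2 ]
R4 <- R4 - (-59/46)*R3:  [   0    0    0  7/2 ]
Multipliers (in order of application): m_{21} = -4, m_{31} = 1, m_{41} = -1, m_{32} = 1/3, m_{42} = -1/6, m_{43} = -59/46

multipliers: -4, 1, -1, 1/3, -1/6, -59/46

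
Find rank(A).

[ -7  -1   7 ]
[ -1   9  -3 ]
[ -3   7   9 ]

rank(A) = 3

Row reduction:
R2 <- R2 - (1/7)*R1:  [    0  64/7    -4 ]
R3 <- R3 - (3/7)*R1:  [    0  52/7     6 ]
R3 <- R3 - (13/16)*R2:  [    0     0  37/4 ]
Row echelon form:
[ -7    -1     7 ]
[  0  64/7    -4 ]
[  0     0  37/4 ]
Nonzero rows / pivot columns: 3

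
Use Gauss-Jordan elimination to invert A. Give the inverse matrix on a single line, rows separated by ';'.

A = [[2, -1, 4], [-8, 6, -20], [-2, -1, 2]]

inverse = [-1 -1/4 -1/2; 7 3/2 1; 5/2 1/2 1/2]

Gauss-Jordan on [A | I]:
R1 <- (1/2)*R1:  [    1  -1/2     2  |   1/2     0     0 ]
R2 <- R2 - (-8)*R1:  [  0   2  -4  |   4   1   0 ]
R3 <- R3 - (-2)*R1:  [  0  -2   6  |   1   0   1 ]
R2 <- (1/2)*R2:  [   0    1   -2  |    2  1/2    0 ]
R1 <- R1 - (-1/2)*R2:  [   1    0    1  |  3/2  1/4    0 ]
R3 <- R3 - (-2)*R2:  [ 0  0  2  |  5  1  1 ]
R3 <- (1/2)*R3:  [   0    0    1  |  5/2  1/2  1/2 ]
R1 <- R1 - (1)*R3:  [    1     0     0  |    -1  -1/4  -1/2 ]
R2 <- R2 - (-2)*R3:  [   0    1    0  |    7  3/2    1 ]
Right block of [I | A^{-1}] is the inverse:
[  -1  -1/4  -1/2 ]
[   7   3/2     1 ]
[ 5/2   1/2   1/2 ]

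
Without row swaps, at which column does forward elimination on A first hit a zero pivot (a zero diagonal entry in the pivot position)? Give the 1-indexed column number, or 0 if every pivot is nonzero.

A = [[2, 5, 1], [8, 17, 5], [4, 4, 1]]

first zero-pivot column = 0

Naive forward elimination:
R2 <- R2 - (4)*R1:  [  0  -3   1 ]
R3 <- R3 - (2)*R1:  [  0  -6  -1 ]
R3 <- R3 - (2)*R2:  [  0   0  -3 ]
All pivots nonzero; naive elimination completes without hitting a zero pivot.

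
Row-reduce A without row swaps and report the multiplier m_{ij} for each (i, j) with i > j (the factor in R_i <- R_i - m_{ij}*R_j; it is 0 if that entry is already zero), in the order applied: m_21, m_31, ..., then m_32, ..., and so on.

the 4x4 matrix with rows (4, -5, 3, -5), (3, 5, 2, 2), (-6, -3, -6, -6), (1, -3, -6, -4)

Forward elimination:
R2 <- R2 - (3/4)*R1:  [    0  35/4  -1/4  23/4 ]
R3 <- R3 - (-3/2)*R1:  [     0  -21/2   -3/2  -27/2 ]
R4 <- R4 - (1/4)*R1:  [     0   -7/4  -27/4  -11/4 ]
R3 <- R3 - (-6/5)*R2:  [     0      0   -9/5  -33/5 ]
R4 <- R4 - (-1/5)*R2:  [     0      0  -34/5   -8/5 ]
R4 <- R4 - (34/9)*R3:  [    0     0     0  70/3 ]
Multipliers (in order of application): m_{21} = 3/4, m_{31} = -3/2, m_{41} = 1/4, m_{32} = -6/5, m_{42} = -1/5, m_{43} = 34/9

multipliers: 3/4, -3/2, 1/4, -6/5, -1/5, 34/9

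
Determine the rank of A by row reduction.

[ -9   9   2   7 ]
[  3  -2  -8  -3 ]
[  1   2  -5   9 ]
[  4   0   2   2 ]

rank(A) = 4

Row reduction:
R2 <- R2 - (-1/3)*R1:  [     0      1  -22/3   -2/3 ]
R3 <- R3 - (-1/9)*R1:  [     0      3  -43/9   88/9 ]
R4 <- R4 - (-4/9)*R1:  [    0     4  26/9  46/9 ]
R3 <- R3 - (3)*R2:  [     0      0  155/9  106/9 ]
R4 <- R4 - (4)*R2:  [     0      0  290/9   70/9 ]
R4 <- R4 - (58/31)*R3:  [       0        0        0  -442/31 ]
Row echelon form:
[ -9  9      2        7 ]
[  0  1  -22/3     -2/3 ]
[  0  0  155/9    106/9 ]
[  0  0      0  -442/31 ]
Nonzero rows / pivot columns: 4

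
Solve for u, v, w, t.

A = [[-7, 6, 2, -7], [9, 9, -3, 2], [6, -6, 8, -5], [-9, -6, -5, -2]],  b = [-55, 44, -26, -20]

(3, 0, -3, 4)

Forward elimination on [A|b]:
R2 <- R2 - (-9/7)*R1:  [      0   117/7    -3/7      -7  -187/7 ]
R3 <- R3 - (-6/7)*R1:  [      0    -6/7    68/7     -11  -512/7 ]
R4 <- R4 - (9/7)*R1:  [     0  -96/7  -53/7      7  355/7 ]
R3 <- R3 - (-2/39)*R2:  [        0         0    126/13   -443/39  -2906/39 ]
R4 <- R4 - (-32/39)*R2:  [       0        0  -103/13    49/39  1123/39 ]
R4 <- R4 - (-103/126)*R3:  [         0          0          0  -3035/378  -6070/189 ]
Row echelon form:
[ -7      6       2         -7  |        -55 ]
[  0  117/7    -3/7         -7  |     -187/7 ]
[  0      0  126/13    -443/39  |   -2906/39 ]
[  0      0       0  -3035/378  |  -6070/189 ]
Back-substitution:
t = (-6070/189) / (-3035/378) = 4
w = (-2906/39 - (-443/39)*(4)) / (126/13) = -3
v = (-187/7 - (-3/7)*(-3) - (-7)*(4)) / (117/7) = 0
u = (-55 - (6)*(0) - (2)*(-3) - (-7)*(4)) / -7 = 3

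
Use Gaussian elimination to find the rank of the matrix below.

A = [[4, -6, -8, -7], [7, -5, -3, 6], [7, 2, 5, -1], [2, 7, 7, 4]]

Row reduction:
R2 <- R2 - (7/4)*R1:  [    0  11/2    11  73/4 ]
R3 <- R3 - (7/4)*R1:  [    0  25/2    19  45/4 ]
R4 <- R4 - (1/2)*R1:  [    0    10    11  15/2 ]
R3 <- R3 - (25/11)*R2:  [       0        0       -6  -665/22 ]
R4 <- R4 - (20/11)*R2:  [       0        0       -9  -565/22 ]
R4 <- R4 - (3/2)*R3:  [      0       0       0  865/44 ]
Row echelon form:
[ 4    -6  -8       -7 ]
[ 0  11/2  11     73/4 ]
[ 0     0  -6  -665/22 ]
[ 0     0   0   865/44 ]
Nonzero rows / pivot columns: 4

rank(A) = 4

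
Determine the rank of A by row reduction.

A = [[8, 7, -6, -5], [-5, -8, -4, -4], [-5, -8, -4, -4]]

rank(A) = 2

Row reduction:
R2 <- R2 - (-5/8)*R1:  [     0  -29/8  -31/4  -57/8 ]
R3 <- R3 - (-5/8)*R1:  [     0  -29/8  -31/4  -57/8 ]
R3 <- R3 - (1)*R2:  [ 0  0  0  0 ]
Row echelon form:
[ 8      7     -6     -5 ]
[ 0  -29/8  -31/4  -57/8 ]
[ 0      0      0      0 ]
Nonzero rows / pivot columns: 2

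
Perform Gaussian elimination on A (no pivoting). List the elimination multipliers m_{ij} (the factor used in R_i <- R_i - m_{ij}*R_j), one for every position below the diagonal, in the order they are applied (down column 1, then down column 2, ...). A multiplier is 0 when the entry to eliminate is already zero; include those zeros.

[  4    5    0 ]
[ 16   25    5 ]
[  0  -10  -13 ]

Forward elimination:
R2 <- R2 - (4)*R1:  [ 0  5  5 ]
R3: entry in column 1 is already 0 -> m_{31} = 0 (no row operation needed)
R3 <- R3 - (-2)*R2:  [  0   0  -3 ]
Multipliers (in order of application): m_{21} = 4, m_{31} = 0, m_{32} = -2

multipliers: 4, 0, -2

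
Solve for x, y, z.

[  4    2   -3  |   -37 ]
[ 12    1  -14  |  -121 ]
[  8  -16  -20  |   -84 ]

Forward elimination on [A|b]:
R2 <- R2 - (3)*R1:  [   0   -5   -5  -10 ]
R3 <- R3 - (2)*R1:  [   0  -20  -14  -10 ]
R3 <- R3 - (4)*R2:  [  0   0   6  30 ]
Row echelon form:
[ 4   2  -3  |  -37 ]
[ 0  -5  -5  |  -10 ]
[ 0   0   6  |   30 ]
Back-substitution:
z = (30) / 6 = 5
y = (-10 - (-5)*(5)) / -5 = -3
x = (-37 - (2)*(-3) - (-3)*(5)) / 4 = -4

(-4, -3, 5)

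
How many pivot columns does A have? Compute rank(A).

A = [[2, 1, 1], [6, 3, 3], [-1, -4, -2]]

rank(A) = 2

Row reduction:
R2 <- R2 - (3)*R1:  [ 0  0  0 ]
R3 <- R3 - (-1/2)*R1:  [    0  -7/2  -3/2 ]
R2 <-> R3   (pivot in column 2 was zero)
[ 2     1     1 ]
[ 0  -7/2  -3/2 ]
[ 0     0     0 ]
Row echelon form:
[ 2     1     1 ]
[ 0  -7/2  -3/2 ]
[ 0     0     0 ]
Nonzero rows / pivot columns: 2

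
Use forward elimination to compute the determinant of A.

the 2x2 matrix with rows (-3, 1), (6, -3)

det(A) = 3

Forward elimination:
R2 <- R2 - (-2)*R1:  [  0  -1 ]
Upper-triangular form:
[ -3   1 ]
[  0  -1 ]
det(A) = (-1)^0 * (-3) * (-1) = 3  (0 row swaps -> sign +1)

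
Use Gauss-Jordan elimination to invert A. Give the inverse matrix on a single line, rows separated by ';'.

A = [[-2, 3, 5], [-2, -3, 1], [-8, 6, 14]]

inverse = [2 1/2 -3/4; -5/6 -1/2 1/3; 3/2 1/2 -1/2]

Gauss-Jordan on [A | I]:
R1 <- (1/-2)*R1:  [    1  -3/2  -5/2  |  -1/2     0     0 ]
R2 <- R2 - (-2)*R1:  [  0  -6  -4  |  -1   1   0 ]
R3 <- R3 - (-8)*R1:  [  0  -6  -6  |  -4   0   1 ]
R2 <- (1/-6)*R2:  [    0     1   2/3  |   1/6  -1/6     0 ]
R1 <- R1 - (-3/2)*R2:  [    1     0  -3/2  |  -1/4  -1/4     0 ]
R3 <- R3 - (-6)*R2:  [  0   0  -2  |  -3  -1   1 ]
R3 <- (1/-2)*R3:  [    0     0     1  |   3/2   1/2  -1/2 ]
R1 <- R1 - (-3/2)*R3:  [    1     0     0  |     2   1/2  -3/4 ]
R2 <- R2 - (2/3)*R3:  [    0     1     0  |  -5/6  -1/2   1/3 ]
Right block of [I | A^{-1}] is the inverse:
[    2   1/2  -3/4 ]
[ -5/6  -1/2   1/3 ]
[  3/2   1/2  -1/2 ]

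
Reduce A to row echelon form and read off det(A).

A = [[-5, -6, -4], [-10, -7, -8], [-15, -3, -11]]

Forward elimination:
R2 <- R2 - (2)*R1:  [ 0  5  0 ]
R3 <- R3 - (3)*R1:  [  0  15   1 ]
R3 <- R3 - (3)*R2:  [ 0  0  1 ]
Upper-triangular form:
[ -5  -6  -4 ]
[  0   5   0 ]
[  0   0   1 ]
det(A) = (-1)^0 * (-5) * (5) * (1) = -25  (0 row swaps -> sign +1)

det(A) = -25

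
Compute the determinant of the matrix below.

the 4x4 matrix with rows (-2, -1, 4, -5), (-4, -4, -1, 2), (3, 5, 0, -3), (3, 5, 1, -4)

Forward elimination:
R2 <- R2 - (2)*R1:  [  0  -2  -9  12 ]
R3 <- R3 - (-3/2)*R1:  [     0    7/2      6  -21/2 ]
R4 <- R4 - (-3/2)*R1:  [     0    7/2      7  -23/2 ]
R3 <- R3 - (-7/4)*R2:  [     0      0  -39/4   21/2 ]
R4 <- R4 - (-7/4)*R2:  [     0      0  -35/4   19/2 ]
R4 <- R4 - (35/39)*R3:  [    0     0     0  1/13 ]
Upper-triangular form:
[ -2  -1      4    -5 ]
[  0  -2     -9    12 ]
[  0   0  -39/4  21/2 ]
[  0   0      0  1/13 ]
det(A) = (-1)^0 * (-2) * (-2) * (-39/4) * (1/13) = -3  (0 row swaps -> sign +1)

det(A) = -3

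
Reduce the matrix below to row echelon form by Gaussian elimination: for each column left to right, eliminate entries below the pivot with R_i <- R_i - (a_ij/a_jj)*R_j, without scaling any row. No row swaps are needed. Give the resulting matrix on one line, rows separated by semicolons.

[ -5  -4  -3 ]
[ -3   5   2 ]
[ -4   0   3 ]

Forward elimination:
R2 <- R2 - (3/5)*R1:  [    0  37/5  19/5 ]
R3 <- R3 - (4/5)*R1:  [    0  16/5  27/5 ]
R3 <- R3 - (16/37)*R2:  [      0       0  139/37 ]
Row echelon form:
[ -5    -4      -3 ]
[  0  37/5    19/5 ]
[  0     0  139/37 ]

REF = [-5 -4 -3; 0 37/5 19/5; 0 0 139/37]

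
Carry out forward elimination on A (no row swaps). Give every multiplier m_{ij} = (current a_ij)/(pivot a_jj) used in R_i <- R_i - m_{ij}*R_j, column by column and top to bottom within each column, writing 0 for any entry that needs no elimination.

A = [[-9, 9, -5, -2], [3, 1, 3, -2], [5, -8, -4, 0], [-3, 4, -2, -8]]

multipliers: -1/3, -5/9, 1/3, -3/4, 1/4, 3/26

Forward elimination:
R2 <- R2 - (-1/3)*R1:  [    0     4   4/3  -8/3 ]
R3 <- R3 - (-5/9)*R1:  [     0     -3  -61/9  -10/9 ]
R4 <- R4 - (1/3)*R1:  [     0      1   -1/3  -22/3 ]
R3 <- R3 - (-3/4)*R2:  [     0      0  -52/9  -28/9 ]
R4 <- R4 - (1/4)*R2:  [     0      0   -2/3  -20/3 ]
R4 <- R4 - (3/26)*R3:  [      0       0       0  -82/13 ]
Multipliers (in order of application): m_{21} = -1/3, m_{31} = -5/9, m_{41} = 1/3, m_{32} = -3/4, m_{42} = 1/4, m_{43} = 3/26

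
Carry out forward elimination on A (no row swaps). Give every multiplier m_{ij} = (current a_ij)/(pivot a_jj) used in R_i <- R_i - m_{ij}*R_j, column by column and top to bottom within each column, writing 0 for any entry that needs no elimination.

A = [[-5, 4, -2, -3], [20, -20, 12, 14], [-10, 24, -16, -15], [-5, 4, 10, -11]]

Forward elimination:
R2 <- R2 - (-4)*R1:  [  0  -4   4   2 ]
R3 <- R3 - (2)*R1:  [   0   16  -12   -9 ]
R4 <- R4 - (1)*R1:  [  0   0  12  -8 ]
R3 <- R3 - (-4)*R2:  [  0   0   4  -1 ]
R4: entry in column 2 is already 0 -> m_{42} = 0 (no row operation needed)
R4 <- R4 - (3)*R3:  [  0   0   0  -5 ]
Multipliers (in order of application): m_{21} = -4, m_{31} = 2, m_{41} = 1, m_{32} = -4, m_{42} = 0, m_{43} = 3

multipliers: -4, 2, 1, -4, 0, 3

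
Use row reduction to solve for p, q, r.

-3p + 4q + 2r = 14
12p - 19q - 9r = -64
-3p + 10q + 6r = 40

Forward elimination on [A|b]:
R2 <- R2 - (-4)*R1:  [  0  -3  -1  -8 ]
R3 <- R3 - (1)*R1:  [  0   6   4  26 ]
R3 <- R3 - (-2)*R2:  [  0   0   2  10 ]
Row echelon form:
[ -3   4   2  |  14 ]
[  0  -3  -1  |  -8 ]
[  0   0   2  |  10 ]
Back-substitution:
r = (10) / 2 = 5
q = (-8 - (-1)*(5)) / -3 = 1
p = (14 - (4)*(1) - (2)*(5)) / -3 = 0

(0, 1, 5)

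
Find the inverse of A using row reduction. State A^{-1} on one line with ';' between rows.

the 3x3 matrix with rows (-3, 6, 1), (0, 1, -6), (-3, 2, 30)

inverse = [-14/5 178/15 37/15; -6/5 29/5 6/5; -1/5 4/5 1/5]

Gauss-Jordan on [A | I]:
R1 <- (1/-3)*R1:  [    1    -2  -1/3  |  -1/3     0     0 ]
R3 <- R3 - (-3)*R1:  [  0  -4  29  |  -1   0   1 ]
R1 <- R1 - (-2)*R2:  [     1      0  -37/3  |   -1/3      2      0 ]
R3 <- R3 - (-4)*R2:  [  0   0   5  |  -1   4   1 ]
R3 <- (1/5)*R3:  [    0     0     1  |  -1/5   4/5   1/5 ]
R1 <- R1 - (-37/3)*R3:  [      1       0       0  |   -14/5  178/15   37/15 ]
R2 <- R2 - (-6)*R3:  [    0     1     0  |  -6/5  29/5   6/5 ]
Right block of [I | A^{-1}] is the inverse:
[ -14/5  178/15  37/15 ]
[  -6/5    29/5    6/5 ]
[  -1/5     4/5    1/5 ]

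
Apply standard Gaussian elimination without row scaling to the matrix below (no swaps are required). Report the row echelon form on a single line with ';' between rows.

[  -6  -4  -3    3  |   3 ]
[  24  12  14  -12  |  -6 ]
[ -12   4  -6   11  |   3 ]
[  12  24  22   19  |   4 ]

Forward elimination:
R2 <- R2 - (-4)*R1:  [  0  -4   2   0   6 ]
R3 <- R3 - (2)*R1:  [  0  12   0   5  -3 ]
R4 <- R4 - (-2)*R1:  [  0  16  16  25  10 ]
R3 <- R3 - (-3)*R2:  [  0   0   6   5  15 ]
R4 <- R4 - (-4)*R2:  [  0   0  24  25  34 ]
R4 <- R4 - (4)*R3:  [   0    0    0    5  -26 ]
Row echelon form:
[ -6  -4  -3  3  |    3 ]
[  0  -4   2  0  |    6 ]
[  0   0   6  5  |   15 ]
[  0   0   0  5  |  -26 ]

REF = [-6 -4 -3 3 3; 0 -4 2 0 6; 0 0 6 5 15; 0 0 0 5 -26]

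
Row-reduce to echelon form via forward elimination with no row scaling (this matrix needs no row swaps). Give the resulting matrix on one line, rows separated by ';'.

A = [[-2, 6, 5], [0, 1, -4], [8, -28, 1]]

Forward elimination:
R3 <- R3 - (-4)*R1:  [  0  -4  21 ]
R3 <- R3 - (-4)*R2:  [ 0  0  5 ]
Row echelon form:
[ -2  6   5 ]
[  0  1  -4 ]
[  0  0   5 ]

REF = [-2 6 5; 0 1 -4; 0 0 5]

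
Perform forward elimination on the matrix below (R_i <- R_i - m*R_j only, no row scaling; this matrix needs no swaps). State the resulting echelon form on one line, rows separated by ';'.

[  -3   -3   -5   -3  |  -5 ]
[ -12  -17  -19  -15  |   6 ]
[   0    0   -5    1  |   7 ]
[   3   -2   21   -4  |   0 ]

REF = [-3 -3 -5 -3 -5; 0 -5 1 -3 26; 0 0 -5 1 7; 0 0 0 -1 -10]

Forward elimination:
R2 <- R2 - (4)*R1:  [  0  -5   1  -3  26 ]
R4 <- R4 - (-1)*R1:  [  0  -5  16  -7  -5 ]
R4 <- R4 - (1)*R2:  [   0    0   15   -4  -31 ]
R4 <- R4 - (-3)*R3:  [   0    0    0   -1  -10 ]
Row echelon form:
[ -3  -3  -5  -3  |   -5 ]
[  0  -5   1  -3  |   26 ]
[  0   0  -5   1  |    7 ]
[  0   0   0  -1  |  -10 ]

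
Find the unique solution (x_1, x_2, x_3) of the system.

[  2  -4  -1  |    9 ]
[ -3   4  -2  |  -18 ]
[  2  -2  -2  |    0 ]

Forward elimination on [A|b]:
R2 <- R2 - (-3/2)*R1:  [    0    -2  -7/2  -9/2 ]
R3 <- R3 - (1)*R1:  [  0   2  -1  -9 ]
R3 <- R3 - (-1)*R2:  [     0      0   -9/2  -27/2 ]
Row echelon form:
[ 2  -4    -1  |      9 ]
[ 0  -2  -7/2  |   -9/2 ]
[ 0   0  -9/2  |  -27/2 ]
Back-substitution:
x_3 = (-27/2) / (-9/2) = 3
x_2 = (-9/2 - (-7/2)*(3)) / -2 = -3
x_1 = (9 - (-4)*(-3) - (-1)*(3)) / 2 = 0

(0, -3, 3)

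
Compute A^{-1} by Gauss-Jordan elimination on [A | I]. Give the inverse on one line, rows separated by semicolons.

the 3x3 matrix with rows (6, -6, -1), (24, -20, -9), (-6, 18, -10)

inverse = [181/48 -13/16 17/48; 49/16 -11/16 5/16; 13/4 -3/4 1/4]

Gauss-Jordan on [A | I]:
R1 <- (1/6)*R1:  [    1    -1  -1/6  |   1/6     0     0 ]
R2 <- R2 - (24)*R1:  [  0   4  -5  |  -4   1   0 ]
R3 <- R3 - (-6)*R1:  [   0   12  -11  |    1    0    1 ]
R2 <- (1/4)*R2:  [    0     1  -5/4  |    -1   1/4     0 ]
R1 <- R1 - (-1)*R2:  [      1       0  -17/12  |    -5/6     1/4       0 ]
R3 <- R3 - (12)*R2:  [  0   0   4  |  13  -3   1 ]
R3 <- (1/4)*R3:  [    0     0     1  |  13/4  -3/4   1/4 ]
R1 <- R1 - (-17/12)*R3:  [      1       0       0  |  181/48  -13/16   17/48 ]
R2 <- R2 - (-5/4)*R3:  [      0       1       0  |   49/16  -11/16    5/16 ]
Right block of [I | A^{-1}] is the inverse:
[ 181/48  -13/16  17/48 ]
[  49/16  -11/16   5/16 ]
[   13/4    -3/4    1/4 ]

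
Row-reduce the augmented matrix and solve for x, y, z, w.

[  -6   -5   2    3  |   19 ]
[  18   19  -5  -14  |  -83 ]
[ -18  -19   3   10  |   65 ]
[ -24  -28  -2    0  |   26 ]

(-1, 0, -1, 5)

Forward elimination on [A|b]:
R2 <- R2 - (-3)*R1:  [   0    4    1   -5  -26 ]
R3 <- R3 - (3)*R1:  [  0  -4  -3   1   8 ]
R4 <- R4 - (4)*R1:  [   0   -8  -10  -12  -50 ]
R3 <- R3 - (-1)*R2:  [   0    0   -2   -4  -18 ]
R4 <- R4 - (-2)*R2:  [    0     0    -8   -22  -102 ]
R4 <- R4 - (4)*R3:  [   0    0    0   -6  -30 ]
Row echelon form:
[ -6  -5   2   3  |   19 ]
[  0   4   1  -5  |  -26 ]
[  0   0  -2  -4  |  -18 ]
[  0   0   0  -6  |  -30 ]
Back-substitution:
w = (-30) / -6 = 5
z = (-18 - (-4)*(5)) / -2 = -1
y = (-26 - (1)*(-1) - (-5)*(5)) / 4 = 0
x = (19 - (-5)*(0) - (2)*(-1) - (3)*(5)) / -6 = -1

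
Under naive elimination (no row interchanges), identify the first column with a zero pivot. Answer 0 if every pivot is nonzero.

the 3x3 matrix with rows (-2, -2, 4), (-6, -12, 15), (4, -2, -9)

Naive forward elimination:
R2 <- R2 - (3)*R1:  [  0  -6   3 ]
R3 <- R3 - (-2)*R1:  [  0  -6  -1 ]
R3 <- R3 - (1)*R2:  [  0   0  -4 ]
All pivots nonzero; naive elimination completes without hitting a zero pivot.

first zero-pivot column = 0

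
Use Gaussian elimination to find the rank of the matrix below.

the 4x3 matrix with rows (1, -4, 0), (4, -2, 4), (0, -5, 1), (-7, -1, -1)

rank(A) = 3

Row reduction:
R2 <- R2 - (4)*R1:  [  0  14   4 ]
R4 <- R4 - (-7)*R1:  [   0  -29   -1 ]
R3 <- R3 - (-5/14)*R2:  [    0     0  17/7 ]
R4 <- R4 - (-29/14)*R2:  [    0     0  51/7 ]
R4 <- R4 - (3)*R3:  [ 0  0  0 ]
Row echelon form:
[ 1  -4     0 ]
[ 0  14     4 ]
[ 0   0  17/7 ]
[ 0   0     0 ]
Nonzero rows / pivot columns: 3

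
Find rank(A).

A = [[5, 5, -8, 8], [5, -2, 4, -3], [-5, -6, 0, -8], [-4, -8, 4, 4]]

rank(A) = 4

Row reduction:
R2 <- R2 - (1)*R1:  [   0   -7   12  -11 ]
R3 <- R3 - (-1)*R1:  [  0  -1  -8   0 ]
R4 <- R4 - (-4/5)*R1:  [     0     -4  -12/5   52/5 ]
R3 <- R3 - (1/7)*R2:  [     0      0  -68/7   11/7 ]
R4 <- R4 - (4/7)*R2:  [       0        0  -324/35   584/35 ]
R4 <- R4 - (81/85)*R3:  [       0        0        0  1291/85 ]
Row echelon form:
[ 5   5     -8        8 ]
[ 0  -7     12      -11 ]
[ 0   0  -68/7     11/7 ]
[ 0   0      0  1291/85 ]
Nonzero rows / pivot columns: 4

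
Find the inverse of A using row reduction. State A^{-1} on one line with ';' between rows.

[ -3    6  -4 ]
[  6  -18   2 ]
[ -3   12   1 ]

inverse = [7/3 3 10/3; 2/3 5/6 1; -1 -1 -1]

Gauss-Jordan on [A | I]:
R1 <- (1/-3)*R1:  [    1    -2   4/3  |  -1/3     0     0 ]
R2 <- R2 - (6)*R1:  [  0  -6  -6  |   2   1   0 ]
R3 <- R3 - (-3)*R1:  [  0   6   5  |  -1   0   1 ]
R2 <- (1/-6)*R2:  [    0     1     1  |  -1/3  -1/6     0 ]
R1 <- R1 - (-2)*R2:  [    1     0  10/3  |    -1  -1/3     0 ]
R3 <- R3 - (6)*R2:  [  0   0  -1  |   1   1   1 ]
R3 <- (1/-1)*R3:  [  0   0   1  |  -1  -1  -1 ]
R1 <- R1 - (10/3)*R3:  [    1     0     0  |   7/3     3  10/3 ]
R2 <- R2 - (1)*R3:  [   0    1    0  |  2/3  5/6    1 ]
Right block of [I | A^{-1}] is the inverse:
[ 7/3    3  10/3 ]
[ 2/3  5/6     1 ]
[  -1   -1    -1 ]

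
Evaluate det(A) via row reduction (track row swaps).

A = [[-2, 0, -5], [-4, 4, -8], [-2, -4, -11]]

Forward elimination:
R2 <- R2 - (2)*R1:  [ 0  4  2 ]
R3 <- R3 - (1)*R1:  [  0  -4  -6 ]
R3 <- R3 - (-1)*R2:  [  0   0  -4 ]
Upper-triangular form:
[ -2  0  -5 ]
[  0  4   2 ]
[  0  0  -4 ]
det(A) = (-1)^0 * (-2) * (4) * (-4) = 32  (0 row swaps -> sign +1)

det(A) = 32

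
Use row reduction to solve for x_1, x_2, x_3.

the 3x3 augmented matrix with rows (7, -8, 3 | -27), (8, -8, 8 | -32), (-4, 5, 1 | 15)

Forward elimination on [A|b]:
R2 <- R2 - (8/7)*R1:  [    0   8/7  32/7  -8/7 ]
R3 <- R3 - (-4/7)*R1:  [    0   3/7  19/7  -3/7 ]
R3 <- R3 - (3/8)*R2:  [ 0  0  1  0 ]
Row echelon form:
[ 7   -8     3  |   -27 ]
[ 0  8/7  32/7  |  -8/7 ]
[ 0    0     1  |     0 ]
Back-substitution:
x_3 = (0) / 1 = 0
x_2 = (-8/7 - (32/7)*(0)) / (8/7) = -1
x_1 = (-27 - (-8)*(-1) - (3)*(0)) / 7 = -5

(-5, -1, 0)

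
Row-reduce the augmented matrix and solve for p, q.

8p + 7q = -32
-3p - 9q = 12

Forward elimination on [A|b]:
R2 <- R2 - (-3/8)*R1:  [     0  -51/8      0 ]
Row echelon form:
[ 8      7  |  -32 ]
[ 0  -51/8  |    0 ]
Back-substitution:
q = (0) / (-51/8) = 0
p = (-32 - (7)*(0)) / 8 = -4

(-4, 0)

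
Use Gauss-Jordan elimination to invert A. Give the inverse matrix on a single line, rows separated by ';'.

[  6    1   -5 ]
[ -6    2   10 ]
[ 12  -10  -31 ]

inverse = [-19/9 -9/2 -10/9; 11/3 7 5/3; -2 -4 -1]

Gauss-Jordan on [A | I]:
R1 <- (1/6)*R1:  [    1   1/6  -5/6  |   1/6     0     0 ]
R2 <- R2 - (-6)*R1:  [ 0  3  5  |  1  1  0 ]
R3 <- R3 - (12)*R1:  [   0  -12  -21  |   -2    0    1 ]
R2 <- (1/3)*R2:  [   0    1  5/3  |  1/3  1/3    0 ]
R1 <- R1 - (1/6)*R2:  [     1      0  -10/9  |    1/9  -1/18      0 ]
R3 <- R3 - (-12)*R2:  [  0   0  -1  |   2   4   1 ]
R3 <- (1/-1)*R3:  [  0   0   1  |  -2  -4  -1 ]
R1 <- R1 - (-10/9)*R3:  [     1      0      0  |  -19/9   -9/2  -10/9 ]
R2 <- R2 - (5/3)*R3:  [    0     1     0  |  11/3     7   5/3 ]
Right block of [I | A^{-1}] is the inverse:
[ -19/9  -9/2  -10/9 ]
[  11/3     7    5/3 ]
[    -2    -4     -1 ]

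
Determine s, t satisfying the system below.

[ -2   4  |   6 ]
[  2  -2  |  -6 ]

(-3, 0)

Forward elimination on [A|b]:
R2 <- R2 - (-1)*R1:  [ 0  2  0 ]
Row echelon form:
[ -2  4  |  6 ]
[  0  2  |  0 ]
Back-substitution:
t = (0) / 2 = 0
s = (6 - (4)*(0)) / -2 = -3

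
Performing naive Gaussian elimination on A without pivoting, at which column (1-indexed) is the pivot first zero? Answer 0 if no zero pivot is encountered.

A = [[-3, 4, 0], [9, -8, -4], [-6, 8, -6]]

Naive forward elimination:
R2 <- R2 - (-3)*R1:  [  0   4  -4 ]
R3 <- R3 - (2)*R1:  [  0   0  -6 ]
All pivots nonzero; naive elimination completes without hitting a zero pivot.

first zero-pivot column = 0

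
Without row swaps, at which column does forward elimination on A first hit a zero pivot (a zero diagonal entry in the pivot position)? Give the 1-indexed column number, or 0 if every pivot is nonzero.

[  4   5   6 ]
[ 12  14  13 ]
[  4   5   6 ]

first zero-pivot column = 3

Naive forward elimination:
R2 <- R2 - (3)*R1:  [  0  -1  -5 ]
R3 <- R3 - (1)*R1:  [ 0  0  0 ]
Matrix at this point:
[ 4   5   6 ]
[ 0  -1  -5 ]
[ 0   0   0 ]
Pivot entry (3,3) in the last row is zero and there are no rows below to swap with -> zero pivot in column 3 (A is singular).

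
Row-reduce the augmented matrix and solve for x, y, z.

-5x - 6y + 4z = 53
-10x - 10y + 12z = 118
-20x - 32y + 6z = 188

Forward elimination on [A|b]:
R2 <- R2 - (2)*R1:  [  0   2   4  12 ]
R3 <- R3 - (4)*R1:  [   0   -8  -10  -24 ]
R3 <- R3 - (-4)*R2:  [  0   0   6  24 ]
Row echelon form:
[ -5  -6  4  |  53 ]
[  0   2  4  |  12 ]
[  0   0  6  |  24 ]
Back-substitution:
z = (24) / 6 = 4
y = (12 - (4)*(4)) / 2 = -2
x = (53 - (-6)*(-2) - (4)*(4)) / -5 = -5

(-5, -2, 4)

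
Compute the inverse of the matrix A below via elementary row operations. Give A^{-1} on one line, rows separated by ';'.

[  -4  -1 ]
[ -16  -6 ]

inverse = [-3/4 1/8; 2 -1/2]

Gauss-Jordan on [A | I]:
R1 <- (1/-4)*R1:  [    1   1/4  |  -1/4     0 ]
R2 <- R2 - (-16)*R1:  [  0  -2  |  -4   1 ]
R2 <- (1/-2)*R2:  [    0     1  |     2  -1/2 ]
R1 <- R1 - (1/4)*R2:  [    1     0  |  -3/4   1/8 ]
Right block of [I | A^{-1}] is the inverse:
[ -3/4   1/8 ]
[    2  -1/2 ]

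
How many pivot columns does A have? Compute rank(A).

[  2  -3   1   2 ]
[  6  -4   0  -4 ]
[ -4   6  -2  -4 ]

Row reduction:
R2 <- R2 - (3)*R1:  [   0    5   -3  -10 ]
R3 <- R3 - (-2)*R1:  [ 0  0  0  0 ]
Row echelon form:
[ 2  -3   1    2 ]
[ 0   5  -3  -10 ]
[ 0   0   0    0 ]
Nonzero rows / pivot columns: 2

rank(A) = 2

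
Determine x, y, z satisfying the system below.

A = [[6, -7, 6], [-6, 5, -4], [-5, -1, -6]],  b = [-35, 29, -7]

(-2, 5, 2)

Forward elimination on [A|b]:
R2 <- R2 - (-1)*R1:  [  0  -2   2  -6 ]
R3 <- R3 - (-5/6)*R1:  [      0   -41/6      -1  -217/6 ]
R3 <- R3 - (41/12)*R2:  [     0      0  -47/6  -47/3 ]
Row echelon form:
[ 6  -7      6  |    -35 ]
[ 0  -2      2  |     -6 ]
[ 0   0  -47/6  |  -47/3 ]
Back-substitution:
z = (-47/3) / (-47/6) = 2
y = (-6 - (2)*(2)) / -2 = 5
x = (-35 - (-7)*(5) - (6)*(2)) / 6 = -2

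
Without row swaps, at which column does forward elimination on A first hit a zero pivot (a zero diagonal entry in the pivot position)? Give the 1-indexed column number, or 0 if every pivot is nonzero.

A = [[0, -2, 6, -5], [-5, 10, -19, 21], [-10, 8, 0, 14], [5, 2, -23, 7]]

Naive forward elimination:
Pivot entry (1,1) is zero but row 2 has -5 in column 1 -> naive elimination stops; a row interchange (e.g. R1 <-> R2) would be required here.

first zero-pivot column = 1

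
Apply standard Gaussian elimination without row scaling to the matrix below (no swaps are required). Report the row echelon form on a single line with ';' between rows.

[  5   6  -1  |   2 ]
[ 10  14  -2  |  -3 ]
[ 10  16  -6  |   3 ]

Forward elimination:
R2 <- R2 - (2)*R1:  [  0   2   0  -7 ]
R3 <- R3 - (2)*R1:  [  0   4  -4  -1 ]
R3 <- R3 - (2)*R2:  [  0   0  -4  13 ]
Row echelon form:
[ 5  6  -1  |   2 ]
[ 0  2   0  |  -7 ]
[ 0  0  -4  |  13 ]

REF = [5 6 -1 2; 0 2 0 -7; 0 0 -4 13]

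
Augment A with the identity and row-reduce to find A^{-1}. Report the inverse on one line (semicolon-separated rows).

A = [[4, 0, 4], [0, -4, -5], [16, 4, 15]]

inverse = [-5/12 1/6 1/6; -5/6 -1/24 5/24; 2/3 -1/6 -1/6]

Gauss-Jordan on [A | I]:
R1 <- (1/4)*R1:  [   1    0    1  |  1/4    0    0 ]
R3 <- R3 - (16)*R1:  [  0   4  -1  |  -4   0   1 ]
R2 <- (1/-4)*R2:  [    0     1   5/4  |     0  -1/4     0 ]
R3 <- R3 - (4)*R2:  [  0   0  -6  |  -4   1   1 ]
R3 <- (1/-6)*R3:  [    0     0     1  |   2/3  -1/6  -1/6 ]
R1 <- R1 - (1)*R3:  [     1      0      0  |  -5/12    1/6    1/6 ]
R2 <- R2 - (5/4)*R3:  [     0      1      0  |   -5/6  -1/24   5/24 ]
Right block of [I | A^{-1}] is the inverse:
[ -5/12    1/6   1/6 ]
[  -5/6  -1/24  5/24 ]
[   2/3   -1/6  -1/6 ]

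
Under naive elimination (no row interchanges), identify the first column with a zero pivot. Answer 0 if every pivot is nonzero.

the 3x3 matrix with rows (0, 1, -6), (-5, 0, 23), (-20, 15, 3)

first zero-pivot column = 1

Naive forward elimination:
Pivot entry (1,1) is zero but row 2 has -5 in column 1 -> naive elimination stops; a row interchange (e.g. R1 <-> R2) would be required here.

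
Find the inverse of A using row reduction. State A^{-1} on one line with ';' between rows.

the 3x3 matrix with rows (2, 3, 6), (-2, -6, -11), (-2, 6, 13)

inverse = [1/2 1/8 -1/8; -2 -19/12 -5/12; 1 3/4 1/4]

Gauss-Jordan on [A | I]:
R1 <- (1/2)*R1:  [   1  3/2    3  |  1/2    0    0 ]
R2 <- R2 - (-2)*R1:  [  0  -3  -5  |   1   1   0 ]
R3 <- R3 - (-2)*R1:  [  0   9  19  |   1   0   1 ]
R2 <- (1/-3)*R2:  [    0     1   5/3  |  -1/3  -1/3     0 ]
R1 <- R1 - (3/2)*R2:  [   1    0  1/2  |    1  1/2    0 ]
R3 <- R3 - (9)*R2:  [ 0  0  4  |  4  3  1 ]
R3 <- (1/4)*R3:  [   0    0    1  |    1  3/4  1/4 ]
R1 <- R1 - (1/2)*R3:  [    1     0     0  |   1/2   1/8  -1/8 ]
R2 <- R2 - (5/3)*R3:  [      0       1       0  |      -2  -19/12   -5/12 ]
Right block of [I | A^{-1}] is the inverse:
[ 1/2     1/8   -1/8 ]
[  -2  -19/12  -5/12 ]
[   1     3/4    1/4 ]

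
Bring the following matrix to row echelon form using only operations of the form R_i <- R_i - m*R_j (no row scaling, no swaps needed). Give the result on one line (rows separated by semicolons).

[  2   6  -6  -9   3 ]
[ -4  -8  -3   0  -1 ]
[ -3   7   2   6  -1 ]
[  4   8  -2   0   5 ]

Forward elimination:
R2 <- R2 - (-2)*R1:  [   0    4  -15  -18    5 ]
R3 <- R3 - (-3/2)*R1:  [     0     16     -7  -15/2    7/2 ]
R4 <- R4 - (2)*R1:  [  0  -4  10  18  -1 ]
R3 <- R3 - (4)*R2:  [     0      0     53  129/2  -33/2 ]
R4 <- R4 - (-1)*R2:  [  0   0  -5   0   4 ]
R4 <- R4 - (-5/53)*R3:  [       0        0        0  645/106  259/106 ]
Row echelon form:
[ 2  6   -6       -9        3 ]
[ 0  4  -15      -18        5 ]
[ 0  0   53    129/2    -33/2 ]
[ 0  0    0  645/106  259/106 ]

REF = [2 6 -6 -9 3; 0 4 -15 -18 5; 0 0 53 129/2 -33/2; 0 0 0 645/106 259/106]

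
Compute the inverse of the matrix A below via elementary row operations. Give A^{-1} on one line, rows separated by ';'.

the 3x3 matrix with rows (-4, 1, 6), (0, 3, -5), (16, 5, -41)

Gauss-Jordan on [A | I]:
R1 <- (1/-4)*R1:  [    1  -1/4  -3/2  |  -1/4     0     0 ]
R3 <- R3 - (16)*R1:  [   0    9  -17  |    4    0    1 ]
R2 <- (1/3)*R2:  [    0     1  -5/3  |     0   1/3     0 ]
R1 <- R1 - (-1/4)*R2:  [      1       0  -23/12  |    -1/4    1/12       0 ]
R3 <- R3 - (9)*R2:  [  0   0  -2  |   4  -3   1 ]
R3 <- (1/-2)*R3:  [    0     0     1  |    -2   3/2  -1/2 ]
R1 <- R1 - (-23/12)*R3:  [      1       0       0  |  -49/12   71/24  -23/24 ]
R2 <- R2 - (-5/3)*R3:  [     0      1      0  |  -10/3   17/6   -5/6 ]
Right block of [I | A^{-1}] is the inverse:
[ -49/12  71/24  -23/24 ]
[  -10/3   17/6    -5/6 ]
[     -2    3/2    -1/2 ]

inverse = [-49/12 71/24 -23/24; -10/3 17/6 -5/6; -2 3/2 -1/2]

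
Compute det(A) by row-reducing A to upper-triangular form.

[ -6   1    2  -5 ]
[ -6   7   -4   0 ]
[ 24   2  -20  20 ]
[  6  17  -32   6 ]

Forward elimination:
R2 <- R2 - (1)*R1:  [  0   6  -6   5 ]
R3 <- R3 - (-4)*R1:  [   0    6  -12    0 ]
R4 <- R4 - (-1)*R1:  [   0   18  -30    1 ]
R3 <- R3 - (1)*R2:  [  0   0  -6  -5 ]
R4 <- R4 - (3)*R2:  [   0    0  -12  -14 ]
R4 <- R4 - (2)*R3:  [  0   0   0  -4 ]
Upper-triangular form:
[ -6  1   2  -5 ]
[  0  6  -6   5 ]
[  0  0  -6  -5 ]
[  0  0   0  -4 ]
det(A) = (-1)^0 * (-6) * (6) * (-6) * (-4) = -864  (0 row swaps -> sign +1)

det(A) = -864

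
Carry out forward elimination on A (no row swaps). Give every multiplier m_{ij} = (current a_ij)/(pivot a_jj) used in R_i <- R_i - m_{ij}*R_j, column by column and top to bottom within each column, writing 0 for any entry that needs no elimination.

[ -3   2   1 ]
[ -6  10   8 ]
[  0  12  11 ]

multipliers: 2, 0, 2

Forward elimination:
R2 <- R2 - (2)*R1:  [ 0  6  6 ]
R3: entry in column 1 is already 0 -> m_{31} = 0 (no row operation needed)
R3 <- R3 - (2)*R2:  [  0   0  -1 ]
Multipliers (in order of application): m_{21} = 2, m_{31} = 0, m_{32} = 2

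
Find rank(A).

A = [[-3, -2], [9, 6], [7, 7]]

Row reduction:
R2 <- R2 - (-3)*R1:  [ 0  0 ]
R3 <- R3 - (-7/3)*R1:  [   0  7/3 ]
R2 <-> R3   (pivot in column 2 was zero)
[ -3   -2 ]
[  0  7/3 ]
[  0    0 ]
Row echelon form:
[ -3   -2 ]
[  0  7/3 ]
[  0    0 ]
Nonzero rows / pivot columns: 2

rank(A) = 2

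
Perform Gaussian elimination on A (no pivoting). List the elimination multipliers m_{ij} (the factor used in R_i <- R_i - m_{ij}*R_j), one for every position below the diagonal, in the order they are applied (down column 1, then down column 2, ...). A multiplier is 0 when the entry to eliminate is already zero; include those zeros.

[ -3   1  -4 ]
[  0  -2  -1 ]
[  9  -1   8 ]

multipliers: 0, -3, -1

Forward elimination:
R2: entry in column 1 is already 0 -> m_{21} = 0 (no row operation needed)
R3 <- R3 - (-3)*R1:  [  0   2  -4 ]
R3 <- R3 - (-1)*R2:  [  0   0  -5 ]
Multipliers (in order of application): m_{21} = 0, m_{31} = -3, m_{32} = -1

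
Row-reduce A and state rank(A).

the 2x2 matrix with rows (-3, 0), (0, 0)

Row reduction:
Row echelon form:
[ -3  0 ]
[  0  0 ]
Nonzero rows / pivot columns: 1

rank(A) = 1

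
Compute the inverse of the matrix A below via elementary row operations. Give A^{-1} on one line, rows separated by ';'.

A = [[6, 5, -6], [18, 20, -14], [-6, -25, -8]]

inverse = [-17/2 19/6 5/6; 19/5 -7/5 -2/5; -11/2 2 1/2]

Gauss-Jordan on [A | I]:
R1 <- (1/6)*R1:  [   1  5/6   -1  |  1/6    0    0 ]
R2 <- R2 - (18)*R1:  [  0   5   4  |  -3   1   0 ]
R3 <- R3 - (-6)*R1:  [   0  -20  -14  |    1    0    1 ]
R2 <- (1/5)*R2:  [    0     1   4/5  |  -3/5   1/5     0 ]
R1 <- R1 - (5/6)*R2:  [    1     0  -5/3  |   2/3  -1/6     0 ]
R3 <- R3 - (-20)*R2:  [   0    0    2  |  -11    4    1 ]
R3 <- (1/2)*R3:  [     0      0      1  |  -11/2      2    1/2 ]
R1 <- R1 - (-5/3)*R3:  [     1      0      0  |  -17/2   19/6    5/6 ]
R2 <- R2 - (4/5)*R3:  [    0     1     0  |  19/5  -7/5  -2/5 ]
Right block of [I | A^{-1}] is the inverse:
[ -17/2  19/6   5/6 ]
[  19/5  -7/5  -2/5 ]
[ -11/2     2   1/2 ]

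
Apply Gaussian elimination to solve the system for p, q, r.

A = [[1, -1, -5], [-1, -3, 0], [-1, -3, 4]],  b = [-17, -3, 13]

(3, 0, 4)

Forward elimination on [A|b]:
R2 <- R2 - (-1)*R1:  [   0   -4   -5  -20 ]
R3 <- R3 - (-1)*R1:  [  0  -4  -1  -4 ]
R3 <- R3 - (1)*R2:  [  0   0   4  16 ]
Row echelon form:
[ 1  -1  -5  |  -17 ]
[ 0  -4  -5  |  -20 ]
[ 0   0   4  |   16 ]
Back-substitution:
r = (16) / 4 = 4
q = (-20 - (-5)*(4)) / -4 = 0
p = (-17 - (-1)*(0) - (-5)*(4)) / 1 = 3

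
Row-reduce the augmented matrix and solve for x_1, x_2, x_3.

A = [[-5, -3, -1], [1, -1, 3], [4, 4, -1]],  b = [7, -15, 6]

(-4, 5, -2)

Forward elimination on [A|b]:
R2 <- R2 - (-1/5)*R1:  [     0   -8/5   14/5  -68/5 ]
R3 <- R3 - (-4/5)*R1:  [    0   8/5  -9/5  58/5 ]
R3 <- R3 - (-1)*R2:  [  0   0   1  -2 ]
Row echelon form:
[ -5    -3    -1  |      7 ]
[  0  -8/5  14/5  |  -68/5 ]
[  0     0     1  |     -2 ]
Back-substitution:
x_3 = (-2) / 1 = -2
x_2 = (-68/5 - (14/5)*(-2)) / (-8/5) = 5
x_1 = (7 - (-3)*(5) - (-1)*(-2)) / -5 = -4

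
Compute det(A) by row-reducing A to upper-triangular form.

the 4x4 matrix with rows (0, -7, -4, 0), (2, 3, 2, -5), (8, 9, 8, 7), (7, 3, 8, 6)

Forward elimination:
R1 <-> R2   (pivot in column 1 was zero)
[ 2   3   2  -5 ]
[ 0  -7  -4   0 ]
[ 8   9   8   7 ]
[ 7   3   8   6 ]
R3 <- R3 - (4)*R1:  [  0  -3   0  27 ]
R4 <- R4 - (7/2)*R1:  [     0  -15/2      1   47/2 ]
R3 <- R3 - (3/7)*R2:  [    0     0  12/7    27 ]
R4 <- R4 - (15/14)*R2:  [    0     0  37/7  47/2 ]
R4 <- R4 - (37/12)*R3:  [      0       0       0  -239/4 ]
Upper-triangular form:
[ 2   3     2      -5 ]
[ 0  -7    -4       0 ]
[ 0   0  12/7      27 ]
[ 0   0     0  -239/4 ]
det(A) = (-1)^1 * (2) * (-7) * (12/7) * (-239/4) = -1434  (1 row swap -> sign -1)

det(A) = -1434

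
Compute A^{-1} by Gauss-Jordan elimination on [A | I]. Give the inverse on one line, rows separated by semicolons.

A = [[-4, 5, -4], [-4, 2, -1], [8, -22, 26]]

inverse = [5/12 -7/12 1/24; 4/3 -1 1/6; 1 -2/3 1/6]

Gauss-Jordan on [A | I]:
R1 <- (1/-4)*R1:  [    1  -5/4     1  |  -1/4     0     0 ]
R2 <- R2 - (-4)*R1:  [  0  -3   3  |  -1   1   0 ]
R3 <- R3 - (8)*R1:  [   0  -12   18  |    2    0    1 ]
R2 <- (1/-3)*R2:  [    0     1    -1  |   1/3  -1/3     0 ]
R1 <- R1 - (-5/4)*R2:  [     1      0   -1/4  |    1/6  -5/12      0 ]
R3 <- R3 - (-12)*R2:  [  0   0   6  |   6  -4   1 ]
R3 <- (1/6)*R3:  [    0     0     1  |     1  -2/3   1/6 ]
R1 <- R1 - (-1/4)*R3:  [     1      0      0  |   5/12  -7/12   1/24 ]
R2 <- R2 - (-1)*R3:  [   0    1    0  |  4/3   -1  1/6 ]
Right block of [I | A^{-1}] is the inverse:
[ 5/12  -7/12  1/24 ]
[  4/3     -1   1/6 ]
[    1   -2/3   1/6 ]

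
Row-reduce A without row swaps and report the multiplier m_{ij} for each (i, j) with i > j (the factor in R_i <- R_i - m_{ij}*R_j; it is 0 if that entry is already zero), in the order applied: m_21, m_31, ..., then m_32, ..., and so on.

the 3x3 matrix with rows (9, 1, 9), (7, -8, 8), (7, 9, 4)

multipliers: 7/9, 7/9, -74/79

Forward elimination:
R2 <- R2 - (7/9)*R1:  [     0  -79/9      1 ]
R3 <- R3 - (7/9)*R1:  [    0  74/9    -3 ]
R3 <- R3 - (-74/79)*R2:  [       0        0  -163/79 ]
Multipliers (in order of application): m_{21} = 7/9, m_{31} = 7/9, m_{32} = -74/79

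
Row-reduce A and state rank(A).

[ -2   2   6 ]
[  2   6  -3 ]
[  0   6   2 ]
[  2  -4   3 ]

rank(A) = 3

Row reduction:
R2 <- R2 - (-1)*R1:  [ 0  8  3 ]
R4 <- R4 - (-1)*R1:  [  0  -2   9 ]
R3 <- R3 - (3/4)*R2:  [    0     0  -1/4 ]
R4 <- R4 - (-1/4)*R2:  [    0     0  39/4 ]
R4 <- R4 - (-39)*R3:  [ 0  0  0 ]
Row echelon form:
[ -2  2     6 ]
[  0  8     3 ]
[  0  0  -1/4 ]
[  0  0     0 ]
Nonzero rows / pivot columns: 3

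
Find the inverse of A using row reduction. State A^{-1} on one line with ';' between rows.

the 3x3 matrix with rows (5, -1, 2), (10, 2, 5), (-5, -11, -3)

inverse = [49/40 -5/8 -9/40; 1/8 -1/8 -1/8; -5/2 3/2 1/2]

Gauss-Jordan on [A | I]:
R1 <- (1/5)*R1:  [    1  -1/5   2/5  |   1/5     0     0 ]
R2 <- R2 - (10)*R1:  [  0   4   1  |  -2   1   0 ]
R3 <- R3 - (-5)*R1:  [   0  -12   -1  |    1    0    1 ]
R2 <- (1/4)*R2:  [    0     1   1/4  |  -1/2   1/4     0 ]
R1 <- R1 - (-1/5)*R2:  [    1     0  9/20  |  1/10  1/20     0 ]
R3 <- R3 - (-12)*R2:  [  0   0   2  |  -5   3   1 ]
R3 <- (1/2)*R3:  [    0     0     1  |  -5/2   3/2   1/2 ]
R1 <- R1 - (9/20)*R3:  [     1      0      0  |  49/40   -5/8  -9/40 ]
R2 <- R2 - (1/4)*R3:  [    0     1     0  |   1/8  -1/8  -1/8 ]
Right block of [I | A^{-1}] is the inverse:
[ 49/40  -5/8  -9/40 ]
[   1/8  -1/8   -1/8 ]
[  -5/2   3/2    1/2 ]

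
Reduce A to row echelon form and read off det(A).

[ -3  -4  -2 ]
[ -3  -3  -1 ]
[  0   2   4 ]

det(A) = -6

Forward elimination:
R2 <- R2 - (1)*R1:  [ 0  1  1 ]
R3 <- R3 - (2)*R2:  [ 0  0  2 ]
Upper-triangular form:
[ -3  -4  -2 ]
[  0   1   1 ]
[  0   0   2 ]
det(A) = (-1)^0 * (-3) * (1) * (2) = -6  (0 row swaps -> sign +1)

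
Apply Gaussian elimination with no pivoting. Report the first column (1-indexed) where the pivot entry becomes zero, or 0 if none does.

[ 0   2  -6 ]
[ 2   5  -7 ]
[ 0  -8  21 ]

first zero-pivot column = 1

Naive forward elimination:
Pivot entry (1,1) is zero but row 2 has 2 in column 1 -> naive elimination stops; a row interchange (e.g. R1 <-> R2) would be required here.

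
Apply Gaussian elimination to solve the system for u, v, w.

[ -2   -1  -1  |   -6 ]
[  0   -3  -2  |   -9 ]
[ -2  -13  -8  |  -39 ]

(1, 1, 3)

Forward elimination on [A|b]:
R3 <- R3 - (1)*R1:  [   0  -12   -7  -33 ]
R3 <- R3 - (4)*R2:  [ 0  0  1  3 ]
Row echelon form:
[ -2  -1  -1  |  -6 ]
[  0  -3  -2  |  -9 ]
[  0   0   1  |   3 ]
Back-substitution:
w = (3) / 1 = 3
v = (-9 - (-2)*(3)) / -3 = 1
u = (-6 - (-1)*(1) - (-1)*(3)) / -2 = 1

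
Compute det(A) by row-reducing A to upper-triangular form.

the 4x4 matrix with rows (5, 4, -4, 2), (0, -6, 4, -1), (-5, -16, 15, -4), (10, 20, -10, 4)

det(A) = 180

Forward elimination:
R3 <- R3 - (-1)*R1:  [   0  -12   11   -2 ]
R4 <- R4 - (2)*R1:  [  0  12  -2   0 ]
R3 <- R3 - (2)*R2:  [ 0  0  3  0 ]
R4 <- R4 - (-2)*R2:  [  0   0   6  -2 ]
R4 <- R4 - (2)*R3:  [  0   0   0  -2 ]
Upper-triangular form:
[ 5   4  -4   2 ]
[ 0  -6   4  -1 ]
[ 0   0   3   0 ]
[ 0   0   0  -2 ]
det(A) = (-1)^0 * (5) * (-6) * (3) * (-2) = 180  (0 row swaps -> sign +1)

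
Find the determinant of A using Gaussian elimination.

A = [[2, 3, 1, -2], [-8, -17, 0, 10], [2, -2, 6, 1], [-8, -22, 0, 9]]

Forward elimination:
R2 <- R2 - (-4)*R1:  [  0  -5   4   2 ]
R3 <- R3 - (1)*R1:  [  0  -5   5   3 ]
R4 <- R4 - (-4)*R1:  [   0  -10    4    1 ]
R3 <- R3 - (1)*R2:  [ 0  0  1  1 ]
R4 <- R4 - (2)*R2:  [  0   0  -4  -3 ]
R4 <- R4 - (-4)*R3:  [ 0  0  0  1 ]
Upper-triangular form:
[ 2   3  1  -2 ]
[ 0  -5  4   2 ]
[ 0   0  1   1 ]
[ 0   0  0   1 ]
det(A) = (-1)^0 * (2) * (-5) * (1) * (1) = -10  (0 row swaps -> sign +1)

det(A) = -10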